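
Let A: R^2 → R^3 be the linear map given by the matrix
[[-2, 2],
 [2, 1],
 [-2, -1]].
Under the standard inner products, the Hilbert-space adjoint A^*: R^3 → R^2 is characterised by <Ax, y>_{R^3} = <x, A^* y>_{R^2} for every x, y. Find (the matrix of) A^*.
A^* = A^T =
[[-2, 2, -2],
 [2, 1, -1]]

For real matrices with standard dot products, the defining identity <Ax, y> = <x, A^* y> gives (Ax)^T y = x^T (A^*) y, i.e. x^T A^T y = x^T (A^*) y. Since this holds for all x, y, we must have A^* = A^T. Therefore
A^* =
[[-2, 2, -2],
 [2, 1, -1]].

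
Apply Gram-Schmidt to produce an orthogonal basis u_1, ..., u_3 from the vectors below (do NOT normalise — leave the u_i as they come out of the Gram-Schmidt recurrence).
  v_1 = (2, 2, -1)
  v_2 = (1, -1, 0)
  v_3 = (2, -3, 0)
Orthogonal basis:
  u_1 = (2, 2, -1)
  u_2 = (1, -1, 0)
  u_3 = (-1/18, -1/18, -2/9)

Apply the Gram-Schmidt recurrence
  u_1 = v_1
  u_i = v_i − Σ_{j<i} ((v_i · u_j) / (u_j · u_j)) · u_j.

Step by step this gives:
  u_1 = (2, 2, -1)
  u_2 = (1, -1, 0)
  u_3 = (-1/18, -1/18, -2/9)

Orthogonality check:
  u_2 · u_1 = 0 (should be 0)
  u_3 · u_1 = 0 (should be 0)
  u_3 · u_2 = 0 (should be 0)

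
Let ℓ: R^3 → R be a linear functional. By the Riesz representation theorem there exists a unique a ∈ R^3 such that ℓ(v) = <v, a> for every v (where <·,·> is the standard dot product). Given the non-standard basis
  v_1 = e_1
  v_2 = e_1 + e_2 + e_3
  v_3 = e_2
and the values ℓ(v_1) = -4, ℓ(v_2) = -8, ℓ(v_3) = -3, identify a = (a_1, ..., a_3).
a = (-4, -3, -1)

Write a = (a_1, ..., a_3) in the standard basis. For each basis vector v_i, ℓ(v_i) = <v_i, a> is a linear equation in the a_j's. Collect the n equations into a matrix system V a = ℓ, where row i of V is v_i (expressed in the standard basis). Since V is invertible (lower-triangular with 1s on the diagonal, up to permutation), solve by back-substitution:
  V =
[[1, 0, 0],
 [1, 1, 1],
 [0, 1, 0]]
  V a = (-4, -8, -3)
Solving gives a = (-4, -3, -1).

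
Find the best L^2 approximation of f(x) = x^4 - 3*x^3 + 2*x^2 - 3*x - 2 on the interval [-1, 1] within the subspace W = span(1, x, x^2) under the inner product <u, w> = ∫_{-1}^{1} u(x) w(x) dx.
g(x) = 20*x^2/7 - 24*x/5 - 73/35

The best approximation g ∈ W is the orthogonal projection of f onto W. Writing g = a_0 + a_1 x + a_2 x^2, the coefficients solve the normal equations G · a = b where
  G_{ij} = <φ_i, φ_j> and b_i = <f, φ_i>, with φ_0 = 1, φ_1 = x, φ_2 = x^2.
G =
  [2, 0, 2/3]
  [0, 2/3, 0]
  [2/3, 0, 2/5],
b = (-34/15, -16/5, -26/105).
Solving gives a_0 = -73/35, a_1 = -24/5, a_2 = 20/7, so
  g(x) = 20*x^2/7 - 24*x/5 - 73/35.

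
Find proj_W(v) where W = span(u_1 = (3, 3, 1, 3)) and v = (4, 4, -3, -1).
proj_W(v) = (27/14, 27/14, 9/14, 27/14)

Set up U = [u_1 | ... | u_1] ∈ R^(4×1). The projector onto W = col(U) is P = U (U^T U)^(-1) U^T.
Compute U^T U =
  [28],
and U^T v = (18).
Solve U^T U · c = U^T v for the coefficients: c = (9/14). The projection is proj_W(v) = U c.
Check: (v - proj_W(v)) · u_1 = 0  (should be 0).
Result: proj_W(v) = (27/14, 27/14, 9/14, 27/14).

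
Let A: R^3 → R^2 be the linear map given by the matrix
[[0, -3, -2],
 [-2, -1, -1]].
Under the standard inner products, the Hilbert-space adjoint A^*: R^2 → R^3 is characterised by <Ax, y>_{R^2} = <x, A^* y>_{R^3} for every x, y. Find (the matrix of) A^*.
A^* = A^T =
[[0, -2],
 [-3, -1],
 [-2, -1]]

For real matrices with standard dot products, the defining identity <Ax, y> = <x, A^* y> gives (Ax)^T y = x^T (A^*) y, i.e. x^T A^T y = x^T (A^*) y. Since this holds for all x, y, we must have A^* = A^T. Therefore
A^* =
[[0, -2],
 [-3, -1],
 [-2, -1]].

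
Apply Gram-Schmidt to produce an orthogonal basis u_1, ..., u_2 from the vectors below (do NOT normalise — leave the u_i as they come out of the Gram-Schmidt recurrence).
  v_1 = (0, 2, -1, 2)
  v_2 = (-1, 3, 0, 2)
Orthogonal basis:
  u_1 = (0, 2, -1, 2)
  u_2 = (-1, 7/9, 10/9, -2/9)

Apply the Gram-Schmidt recurrence
  u_1 = v_1
  u_i = v_i − Σ_{j<i} ((v_i · u_j) / (u_j · u_j)) · u_j.

Step by step this gives:
  u_1 = (0, 2, -1, 2)
  u_2 = (-1, 7/9, 10/9, -2/9)

Orthogonality check:
  u_2 · u_1 = 0 (should be 0)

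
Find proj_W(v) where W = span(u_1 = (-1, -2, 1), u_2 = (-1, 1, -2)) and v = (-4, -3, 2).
proj_W(v) = (-3, -4, 1)

Set up U = [u_1 | ... | u_2] ∈ R^(3×2). The projector onto W = col(U) is P = U (U^T U)^(-1) U^T.
Compute U^T U =
  [6, -3]
  [-3, 6],
and U^T v = (12, -3).
Solve U^T U · c = U^T v for the coefficients: c = (7/3, 2/3). The projection is proj_W(v) = U c.
Check: (v - proj_W(v)) · u_1 = 0  (should be 0).
Check: (v - proj_W(v)) · u_2 = 0  (should be 0).
Result: proj_W(v) = (-3, -4, 1).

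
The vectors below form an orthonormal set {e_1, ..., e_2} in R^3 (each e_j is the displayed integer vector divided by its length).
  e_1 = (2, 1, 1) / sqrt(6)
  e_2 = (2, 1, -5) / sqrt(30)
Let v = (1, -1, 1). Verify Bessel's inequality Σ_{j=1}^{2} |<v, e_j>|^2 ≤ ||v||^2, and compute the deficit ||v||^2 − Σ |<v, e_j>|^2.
Σ |<v, e_j>|^2 = 6/5; ||v||^2 = 3; deficit = 9/5

Write each e_j = u_j / sqrt(<u_j, u_j>) where u_j is the displayed integer vector. Then <v, e_j> = <v, u_j> / sqrt(<u_j, u_j>), so |<v, e_j>|^2 = <v, u_j>^2 / <u_j, u_j>.
Coefficients: <v, e_1> = 2/sqrt(6), <v, e_2> = -4/sqrt(30).
Square and sum: Σ |<v, e_j>|^2 = 6/5.
Compute ||v||^2 = v·v = 3.
Deficit = 3 − 6/5 = 9/5 ≥ 0, confirming Bessel's inequality. (The deficit equals ||v − Σ <v,e_j> e_j||^2, the squared distance from v to span{e_j}.)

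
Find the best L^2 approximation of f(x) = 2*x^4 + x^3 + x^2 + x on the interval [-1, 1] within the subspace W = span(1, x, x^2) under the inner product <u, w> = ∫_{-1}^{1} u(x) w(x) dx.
g(x) = 19*x^2/7 + 8*x/5 - 6/35

The best approximation g ∈ W is the orthogonal projection of f onto W. Writing g = a_0 + a_1 x + a_2 x^2, the coefficients solve the normal equations G · a = b where
  G_{ij} = <φ_i, φ_j> and b_i = <f, φ_i>, with φ_0 = 1, φ_1 = x, φ_2 = x^2.
G =
  [2, 0, 2/3]
  [0, 2/3, 0]
  [2/3, 0, 2/5],
b = (22/15, 16/15, 34/35).
Solving gives a_0 = -6/35, a_1 = 8/5, a_2 = 19/7, so
  g(x) = 19*x^2/7 + 8*x/5 - 6/35.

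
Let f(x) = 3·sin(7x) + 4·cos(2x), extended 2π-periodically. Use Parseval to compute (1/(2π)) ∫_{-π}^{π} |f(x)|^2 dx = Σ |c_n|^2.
Σ |c_n|^2 = 25/2

Expand |f|^2 and use orthogonality of {sin(nx), cos(mx)} on [-π, π]:
  ∫_{-π}^{π} sin(nx)^2 dx = π, ∫ cos(mx)^2 dx = π, and cross terms integrate to 0.
So ∫_{-π}^{π} f(x)^2 dx = 3^2 · π + 4^2 · π = (9 + 16)π.
Divide by 2π: (9 + 16)/2 = 25/2.
By Parseval, this equals Σ |c_n|^2.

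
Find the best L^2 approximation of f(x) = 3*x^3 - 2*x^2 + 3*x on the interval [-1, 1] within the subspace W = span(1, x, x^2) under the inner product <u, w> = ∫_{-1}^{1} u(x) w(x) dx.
g(x) = -2*x^2 + 24*x/5

The best approximation g ∈ W is the orthogonal projection of f onto W. Writing g = a_0 + a_1 x + a_2 x^2, the coefficients solve the normal equations G · a = b where
  G_{ij} = <φ_i, φ_j> and b_i = <f, φ_i>, with φ_0 = 1, φ_1 = x, φ_2 = x^2.
G =
  [2, 0, 2/3]
  [0, 2/3, 0]
  [2/3, 0, 2/5],
b = (-4/3, 16/5, -4/5).
Solving gives a_0 = 0, a_1 = 24/5, a_2 = -2, so
  g(x) = -2*x^2 + 24*x/5.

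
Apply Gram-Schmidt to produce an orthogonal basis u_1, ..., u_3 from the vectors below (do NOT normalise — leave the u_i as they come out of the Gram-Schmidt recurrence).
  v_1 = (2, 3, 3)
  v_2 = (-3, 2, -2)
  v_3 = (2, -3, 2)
Orthogonal basis:
  u_1 = (2, 3, 3)
  u_2 = (-27/11, 31/11, -13/11)
  u_3 = (-102/169, -85/338, 17/26)

Apply the Gram-Schmidt recurrence
  u_1 = v_1
  u_i = v_i − Σ_{j<i} ((v_i · u_j) / (u_j · u_j)) · u_j.

Step by step this gives:
  u_1 = (2, 3, 3)
  u_2 = (-27/11, 31/11, -13/11)
  u_3 = (-102/169, -85/338, 17/26)

Orthogonality check:
  u_2 · u_1 = 0 (should be 0)
  u_3 · u_1 = 0 (should be 0)
  u_3 · u_2 = 0 (should be 0)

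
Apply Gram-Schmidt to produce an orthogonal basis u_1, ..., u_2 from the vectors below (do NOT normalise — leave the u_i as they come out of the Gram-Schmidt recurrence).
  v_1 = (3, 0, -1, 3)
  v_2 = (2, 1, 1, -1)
Orthogonal basis:
  u_1 = (3, 0, -1, 3)
  u_2 = (32/19, 1, 21/19, -25/19)

Apply the Gram-Schmidt recurrence
  u_1 = v_1
  u_i = v_i − Σ_{j<i} ((v_i · u_j) / (u_j · u_j)) · u_j.

Step by step this gives:
  u_1 = (3, 0, -1, 3)
  u_2 = (32/19, 1, 21/19, -25/19)

Orthogonality check:
  u_2 · u_1 = 0 (should be 0)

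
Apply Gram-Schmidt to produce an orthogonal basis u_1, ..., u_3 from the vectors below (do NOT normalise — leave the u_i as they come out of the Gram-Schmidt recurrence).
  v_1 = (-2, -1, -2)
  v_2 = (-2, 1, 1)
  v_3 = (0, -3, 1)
Orthogonal basis:
  u_1 = (-2, -1, -2)
  u_2 = (-16/9, 10/9, 11/9)
  u_3 = (-22/53, -132/53, 88/53)

Apply the Gram-Schmidt recurrence
  u_1 = v_1
  u_i = v_i − Σ_{j<i} ((v_i · u_j) / (u_j · u_j)) · u_j.

Step by step this gives:
  u_1 = (-2, -1, -2)
  u_2 = (-16/9, 10/9, 11/9)
  u_3 = (-22/53, -132/53, 88/53)

Orthogonality check:
  u_2 · u_1 = 0 (should be 0)
  u_3 · u_1 = 0 (should be 0)
  u_3 · u_2 = 0 (should be 0)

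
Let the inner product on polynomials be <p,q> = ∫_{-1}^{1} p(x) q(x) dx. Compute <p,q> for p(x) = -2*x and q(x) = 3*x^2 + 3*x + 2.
<p,q> = -4

Expand the product: p(x)·q(x) = -6*x^3 - 6*x^2 - 4*x.
∫_{-1}^{1} of each monomial x^k gives [2/(k+1) if k even, 0 if k odd]. Integrating term-by-term (or equivalently evaluating the antiderivative F(x) = -3*x^4/2 - 2*x^3 - 2*x^2 at the endpoints):
  F(1) − F(−1) = -11/2 − (-3/2) = -4.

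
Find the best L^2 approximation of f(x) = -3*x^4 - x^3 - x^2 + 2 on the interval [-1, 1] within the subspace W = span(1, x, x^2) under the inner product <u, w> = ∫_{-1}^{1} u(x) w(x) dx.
g(x) = -25*x^2/7 - 3*x/5 + 79/35

The best approximation g ∈ W is the orthogonal projection of f onto W. Writing g = a_0 + a_1 x + a_2 x^2, the coefficients solve the normal equations G · a = b where
  G_{ij} = <φ_i, φ_j> and b_i = <f, φ_i>, with φ_0 = 1, φ_1 = x, φ_2 = x^2.
G =
  [2, 0, 2/3]
  [0, 2/3, 0]
  [2/3, 0, 2/5],
b = (32/15, -2/5, 8/105).
Solving gives a_0 = 79/35, a_1 = -3/5, a_2 = -25/7, so
  g(x) = -25*x^2/7 - 3*x/5 + 79/35.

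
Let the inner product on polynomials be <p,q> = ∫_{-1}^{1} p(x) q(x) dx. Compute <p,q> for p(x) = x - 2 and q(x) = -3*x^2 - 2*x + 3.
<p,q> = -28/3

Expand the product: p(x)·q(x) = -3*x^3 + 4*x^2 + 7*x - 6.
∫_{-1}^{1} of each monomial x^k gives [2/(k+1) if k even, 0 if k odd]. Integrating term-by-term (or equivalently evaluating the antiderivative F(x) = -3*x^4/4 + 4*x^3/3 + 7*x^2/2 - 6*x at the endpoints):
  F(1) − F(−1) = -23/12 − (89/12) = -28/3.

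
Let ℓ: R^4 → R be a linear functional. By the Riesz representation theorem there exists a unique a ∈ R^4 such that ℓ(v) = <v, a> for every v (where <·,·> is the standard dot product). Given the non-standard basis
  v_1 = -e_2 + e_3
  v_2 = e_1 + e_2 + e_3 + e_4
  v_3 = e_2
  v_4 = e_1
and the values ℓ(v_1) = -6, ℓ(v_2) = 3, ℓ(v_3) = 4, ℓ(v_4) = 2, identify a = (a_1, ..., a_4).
a = (2, 4, -2, -1)

Write a = (a_1, ..., a_4) in the standard basis. For each basis vector v_i, ℓ(v_i) = <v_i, a> is a linear equation in the a_j's. Collect the n equations into a matrix system V a = ℓ, where row i of V is v_i (expressed in the standard basis). Since V is invertible (lower-triangular with 1s on the diagonal, up to permutation), solve by back-substitution:
  V =
[[0, -1, 1, 0],
 [1, 1, 1, 1],
 [0, 1, 0, 0],
 [1, 0, 0, 0]]
  V a = (-6, 3, 4, 2)
Solving gives a = (2, 4, -2, -1).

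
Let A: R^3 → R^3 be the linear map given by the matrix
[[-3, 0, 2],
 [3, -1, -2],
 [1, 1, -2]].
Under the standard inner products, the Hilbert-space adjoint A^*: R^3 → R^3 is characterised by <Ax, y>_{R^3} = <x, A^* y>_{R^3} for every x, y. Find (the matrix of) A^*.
A^* = A^T =
[[-3, 3, 1],
 [0, -1, 1],
 [2, -2, -2]]

For real matrices with standard dot products, the defining identity <Ax, y> = <x, A^* y> gives (Ax)^T y = x^T (A^*) y, i.e. x^T A^T y = x^T (A^*) y. Since this holds for all x, y, we must have A^* = A^T. Therefore
A^* =
[[-3, 3, 1],
 [0, -1, 1],
 [2, -2, -2]].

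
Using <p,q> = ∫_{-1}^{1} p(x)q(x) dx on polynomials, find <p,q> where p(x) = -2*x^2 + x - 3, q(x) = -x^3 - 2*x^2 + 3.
<p,q> = -84/5

Expand the product: p(x)·q(x) = 2*x^5 + 3*x^4 + x^3 + 3*x - 9.
∫_{-1}^{1} of each monomial x^k gives [2/(k+1) if k even, 0 if k odd]. Integrating term-by-term (or equivalently evaluating the antiderivative F(x) = x^6/3 + 3*x^5/5 + x^4/4 + 3*x^2/2 - 9*x at the endpoints):
  F(1) − F(−1) = -379/60 − (629/60) = -84/5.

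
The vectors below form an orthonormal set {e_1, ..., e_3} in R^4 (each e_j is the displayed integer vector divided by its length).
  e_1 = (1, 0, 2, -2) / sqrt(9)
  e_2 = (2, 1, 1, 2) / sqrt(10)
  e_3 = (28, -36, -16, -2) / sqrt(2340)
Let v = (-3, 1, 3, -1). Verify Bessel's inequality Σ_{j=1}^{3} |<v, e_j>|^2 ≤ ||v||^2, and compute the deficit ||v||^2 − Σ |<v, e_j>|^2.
Σ |<v, e_j>|^2 = 210/13; ||v||^2 = 20; deficit = 50/13

Write each e_j = u_j / sqrt(<u_j, u_j>) where u_j is the displayed integer vector. Then <v, e_j> = <v, u_j> / sqrt(<u_j, u_j>), so |<v, e_j>|^2 = <v, u_j>^2 / <u_j, u_j>.
Coefficients: <v, e_1> = 5/sqrt(9), <v, e_2> = -4/sqrt(10), <v, e_3> = -166/sqrt(2340).
Square and sum: Σ |<v, e_j>|^2 = 210/13.
Compute ||v||^2 = v·v = 20.
Deficit = 20 − 210/13 = 50/13 ≥ 0, confirming Bessel's inequality. (The deficit equals ||v − Σ <v,e_j> e_j||^2, the squared distance from v to span{e_j}.)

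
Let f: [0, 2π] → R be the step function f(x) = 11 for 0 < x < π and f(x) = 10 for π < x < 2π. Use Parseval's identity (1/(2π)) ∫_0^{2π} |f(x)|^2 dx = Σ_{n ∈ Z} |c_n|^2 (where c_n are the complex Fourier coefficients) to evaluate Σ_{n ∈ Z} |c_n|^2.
Σ |c_n|^2 = 221/2

Parseval equates the L^2 energy of f (normalised by 1/(2π)) with the ℓ^2 sum of its Fourier coefficients: (1/(2π)) ∫_0^{2π} |f|^2 = Σ |c_n|^2.
Compute the left side: (1/(2π)) [∫_0^π 11^2 dx + ∫_π^{2π} 10^2 dx] = (1/(2π)) · (121π + 100π) = (121 + 100)/2 = 221/2.
So Σ_{n ∈ Z} |c_n|^2 = 221/2.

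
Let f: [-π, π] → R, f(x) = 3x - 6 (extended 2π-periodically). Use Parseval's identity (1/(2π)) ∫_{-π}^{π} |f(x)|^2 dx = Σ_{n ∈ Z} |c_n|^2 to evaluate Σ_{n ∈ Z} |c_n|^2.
Σ |c_n|^2 = 3π^2 + 36

Expand and integrate term by term over [-π, π]:
  ∫ (3x)^2 dx = 9·(2π^3/3); ∫ 2·3·(-6)·x dx = 0 (odd integrand); ∫ (-6)^2 dx = 36·2π.
So (1/(2π)) ∫_{-π}^{π} (3x - 6)^2 dx = 9π^2/3 + 36 = 3π^2 + 36.
Parseval ⇒ Σ |c_n|^2 = 3π^2 + 36.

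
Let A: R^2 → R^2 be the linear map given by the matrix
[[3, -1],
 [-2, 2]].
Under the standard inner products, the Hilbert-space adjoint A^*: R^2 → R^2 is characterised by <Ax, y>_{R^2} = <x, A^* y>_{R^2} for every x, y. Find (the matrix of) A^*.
A^* = A^T =
[[3, -2],
 [-1, 2]]

For real matrices with standard dot products, the defining identity <Ax, y> = <x, A^* y> gives (Ax)^T y = x^T (A^*) y, i.e. x^T A^T y = x^T (A^*) y. Since this holds for all x, y, we must have A^* = A^T. Therefore
A^* =
[[3, -2],
 [-1, 2]].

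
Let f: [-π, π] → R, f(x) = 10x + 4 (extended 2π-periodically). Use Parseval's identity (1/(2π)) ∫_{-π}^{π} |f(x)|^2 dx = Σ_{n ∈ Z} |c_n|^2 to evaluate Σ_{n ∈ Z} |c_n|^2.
Σ |c_n|^2 = 100π^2/3 + 16

Expand and integrate term by term over [-π, π]:
  ∫ (10x)^2 dx = 100·(2π^3/3); ∫ 2·10·(4)·x dx = 0 (odd integrand); ∫ 4^2 dx = 16·2π.
So (1/(2π)) ∫_{-π}^{π} (10x + 4)^2 dx = 100π^2/3 + 16 = 100π^2/3 + 16.
Parseval ⇒ Σ |c_n|^2 = 100π^2/3 + 16.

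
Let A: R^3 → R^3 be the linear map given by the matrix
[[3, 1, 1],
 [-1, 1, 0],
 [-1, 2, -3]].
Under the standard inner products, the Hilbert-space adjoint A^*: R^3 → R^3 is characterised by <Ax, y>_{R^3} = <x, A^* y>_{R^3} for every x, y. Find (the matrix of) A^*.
A^* = A^T =
[[3, -1, -1],
 [1, 1, 2],
 [1, 0, -3]]

For real matrices with standard dot products, the defining identity <Ax, y> = <x, A^* y> gives (Ax)^T y = x^T (A^*) y, i.e. x^T A^T y = x^T (A^*) y. Since this holds for all x, y, we must have A^* = A^T. Therefore
A^* =
[[3, -1, -1],
 [1, 1, 2],
 [1, 0, -3]].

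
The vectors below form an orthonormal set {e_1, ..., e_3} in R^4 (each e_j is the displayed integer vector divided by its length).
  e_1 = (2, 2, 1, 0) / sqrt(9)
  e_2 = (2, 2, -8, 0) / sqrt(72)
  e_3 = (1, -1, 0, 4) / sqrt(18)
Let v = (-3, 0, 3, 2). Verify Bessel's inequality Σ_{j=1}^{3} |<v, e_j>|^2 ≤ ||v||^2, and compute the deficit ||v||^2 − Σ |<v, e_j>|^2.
Σ |<v, e_j>|^2 = 134/9; ||v||^2 = 22; deficit = 64/9

Write each e_j = u_j / sqrt(<u_j, u_j>) where u_j is the displayed integer vector. Then <v, e_j> = <v, u_j> / sqrt(<u_j, u_j>), so |<v, e_j>|^2 = <v, u_j>^2 / <u_j, u_j>.
Coefficients: <v, e_1> = -3/sqrt(9), <v, e_2> = -30/sqrt(72), <v, e_3> = 5/sqrt(18).
Square and sum: Σ |<v, e_j>|^2 = 134/9.
Compute ||v||^2 = v·v = 22.
Deficit = 22 − 134/9 = 64/9 ≥ 0, confirming Bessel's inequality. (The deficit equals ||v − Σ <v,e_j> e_j||^2, the squared distance from v to span{e_j}.)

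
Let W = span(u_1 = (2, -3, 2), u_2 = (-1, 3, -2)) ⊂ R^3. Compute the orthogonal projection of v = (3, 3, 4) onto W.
proj_W(v) = (3, 3/13, -2/13)

Set up U = [u_1 | ... | u_2] ∈ R^(3×2). The projector onto W = col(U) is P = U (U^T U)^(-1) U^T.
Compute U^T U =
  [17, -15]
  [-15, 14],
and U^T v = (5, -2).
Solve U^T U · c = U^T v for the coefficients: c = (40/13, 41/13). The projection is proj_W(v) = U c.
Check: (v - proj_W(v)) · u_1 = 0  (should be 0).
Check: (v - proj_W(v)) · u_2 = 0  (should be 0).
Result: proj_W(v) = (3, 3/13, -2/13).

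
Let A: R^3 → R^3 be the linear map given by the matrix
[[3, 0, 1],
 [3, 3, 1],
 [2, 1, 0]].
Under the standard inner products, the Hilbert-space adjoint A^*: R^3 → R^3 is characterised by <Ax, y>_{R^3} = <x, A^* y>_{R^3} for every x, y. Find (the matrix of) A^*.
A^* = A^T =
[[3, 3, 2],
 [0, 3, 1],
 [1, 1, 0]]

For real matrices with standard dot products, the defining identity <Ax, y> = <x, A^* y> gives (Ax)^T y = x^T (A^*) y, i.e. x^T A^T y = x^T (A^*) y. Since this holds for all x, y, we must have A^* = A^T. Therefore
A^* =
[[3, 3, 2],
 [0, 3, 1],
 [1, 1, 0]].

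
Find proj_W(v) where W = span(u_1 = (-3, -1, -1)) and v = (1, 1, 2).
proj_W(v) = (18/11, 6/11, 6/11)

Set up U = [u_1 | ... | u_1] ∈ R^(3×1). The projector onto W = col(U) is P = U (U^T U)^(-1) U^T.
Compute U^T U =
  [11],
and U^T v = (-6).
Solve U^T U · c = U^T v for the coefficients: c = (-6/11). The projection is proj_W(v) = U c.
Check: (v - proj_W(v)) · u_1 = 0  (should be 0).
Result: proj_W(v) = (18/11, 6/11, 6/11).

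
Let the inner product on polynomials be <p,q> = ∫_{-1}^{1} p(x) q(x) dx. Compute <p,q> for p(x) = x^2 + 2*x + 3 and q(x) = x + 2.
<p,q> = 44/3

Expand the product: p(x)·q(x) = x^3 + 4*x^2 + 7*x + 6.
∫_{-1}^{1} of each monomial x^k gives [2/(k+1) if k even, 0 if k odd]. Integrating term-by-term (or equivalently evaluating the antiderivative F(x) = x^4/4 + 4*x^3/3 + 7*x^2/2 + 6*x at the endpoints):
  F(1) − F(−1) = 133/12 − (-43/12) = 44/3.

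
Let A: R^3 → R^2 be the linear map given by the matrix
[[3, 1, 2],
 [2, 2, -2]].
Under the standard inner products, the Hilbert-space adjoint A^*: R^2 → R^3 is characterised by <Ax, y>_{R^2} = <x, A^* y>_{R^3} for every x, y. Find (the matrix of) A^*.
A^* = A^T =
[[3, 2],
 [1, 2],
 [2, -2]]

For real matrices with standard dot products, the defining identity <Ax, y> = <x, A^* y> gives (Ax)^T y = x^T (A^*) y, i.e. x^T A^T y = x^T (A^*) y. Since this holds for all x, y, we must have A^* = A^T. Therefore
A^* =
[[3, 2],
 [1, 2],
 [2, -2]].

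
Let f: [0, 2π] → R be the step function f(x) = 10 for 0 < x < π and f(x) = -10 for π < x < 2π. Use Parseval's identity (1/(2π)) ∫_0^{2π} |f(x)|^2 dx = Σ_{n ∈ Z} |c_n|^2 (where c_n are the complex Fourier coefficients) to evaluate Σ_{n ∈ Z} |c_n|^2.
Σ |c_n|^2 = 100

Parseval equates the L^2 energy of f (normalised by 1/(2π)) with the ℓ^2 sum of its Fourier coefficients: (1/(2π)) ∫_0^{2π} |f|^2 = Σ |c_n|^2.
Compute the left side: (1/(2π)) [∫_0^π 10^2 dx + ∫_π^{2π} (-10)^2 dx] = (1/(2π)) · (100π + 100π) = (100 + 100)/2 = 100.
So Σ_{n ∈ Z} |c_n|^2 = 100.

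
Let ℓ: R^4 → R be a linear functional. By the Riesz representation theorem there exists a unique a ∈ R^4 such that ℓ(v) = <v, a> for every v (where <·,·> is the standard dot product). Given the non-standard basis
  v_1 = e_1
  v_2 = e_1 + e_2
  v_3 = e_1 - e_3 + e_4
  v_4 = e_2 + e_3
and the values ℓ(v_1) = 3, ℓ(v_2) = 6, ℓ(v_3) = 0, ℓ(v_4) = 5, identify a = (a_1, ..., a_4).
a = (3, 3, 2, -1)

Write a = (a_1, ..., a_4) in the standard basis. For each basis vector v_i, ℓ(v_i) = <v_i, a> is a linear equation in the a_j's. Collect the n equations into a matrix system V a = ℓ, where row i of V is v_i (expressed in the standard basis). Since V is invertible (lower-triangular with 1s on the diagonal, up to permutation), solve by back-substitution:
  V =
[[1, 0, 0, 0],
 [1, 1, 0, 0],
 [1, 0, -1, 1],
 [0, 1, 1, 0]]
  V a = (3, 6, 0, 5)
Solving gives a = (3, 3, 2, -1).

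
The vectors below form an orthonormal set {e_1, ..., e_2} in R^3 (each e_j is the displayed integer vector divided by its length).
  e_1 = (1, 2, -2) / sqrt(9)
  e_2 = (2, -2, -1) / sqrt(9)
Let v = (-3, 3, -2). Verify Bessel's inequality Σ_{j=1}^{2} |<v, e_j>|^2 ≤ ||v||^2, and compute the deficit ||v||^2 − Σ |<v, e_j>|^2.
Σ |<v, e_j>|^2 = 149/9; ||v||^2 = 22; deficit = 49/9

Write each e_j = u_j / sqrt(<u_j, u_j>) where u_j is the displayed integer vector. Then <v, e_j> = <v, u_j> / sqrt(<u_j, u_j>), so |<v, e_j>|^2 = <v, u_j>^2 / <u_j, u_j>.
Coefficients: <v, e_1> = 7/sqrt(9), <v, e_2> = -10/sqrt(9).
Square and sum: Σ |<v, e_j>|^2 = 149/9.
Compute ||v||^2 = v·v = 22.
Deficit = 22 − 149/9 = 49/9 ≥ 0, confirming Bessel's inequality. (The deficit equals ||v − Σ <v,e_j> e_j||^2, the squared distance from v to span{e_j}.)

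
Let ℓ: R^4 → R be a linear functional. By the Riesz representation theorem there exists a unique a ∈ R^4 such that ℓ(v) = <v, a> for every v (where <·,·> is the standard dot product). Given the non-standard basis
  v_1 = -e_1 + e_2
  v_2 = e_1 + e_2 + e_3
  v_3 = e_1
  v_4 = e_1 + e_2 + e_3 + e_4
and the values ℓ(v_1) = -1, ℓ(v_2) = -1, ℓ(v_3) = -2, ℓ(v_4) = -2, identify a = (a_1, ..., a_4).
a = (-2, -3, 4, -1)

Write a = (a_1, ..., a_4) in the standard basis. For each basis vector v_i, ℓ(v_i) = <v_i, a> is a linear equation in the a_j's. Collect the n equations into a matrix system V a = ℓ, where row i of V is v_i (expressed in the standard basis). Since V is invertible (lower-triangular with 1s on the diagonal, up to permutation), solve by back-substitution:
  V =
[[-1, 1, 0, 0],
 [1, 1, 1, 0],
 [1, 0, 0, 0],
 [1, 1, 1, 1]]
  V a = (-1, -1, -2, -2)
Solving gives a = (-2, -3, 4, -1).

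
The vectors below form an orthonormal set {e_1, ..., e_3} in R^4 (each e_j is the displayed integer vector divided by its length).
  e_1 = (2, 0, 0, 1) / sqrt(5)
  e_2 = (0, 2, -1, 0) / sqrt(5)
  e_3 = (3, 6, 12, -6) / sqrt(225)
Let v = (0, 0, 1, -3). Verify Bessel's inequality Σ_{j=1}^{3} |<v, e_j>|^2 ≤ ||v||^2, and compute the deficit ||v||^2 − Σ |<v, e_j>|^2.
Σ |<v, e_j>|^2 = 6; ||v||^2 = 10; deficit = 4

Write each e_j = u_j / sqrt(<u_j, u_j>) where u_j is the displayed integer vector. Then <v, e_j> = <v, u_j> / sqrt(<u_j, u_j>), so |<v, e_j>|^2 = <v, u_j>^2 / <u_j, u_j>.
Coefficients: <v, e_1> = -3/sqrt(5), <v, e_2> = -1/sqrt(5), <v, e_3> = 30/sqrt(225).
Square and sum: Σ |<v, e_j>|^2 = 6.
Compute ||v||^2 = v·v = 10.
Deficit = 10 − 6 = 4 ≥ 0, confirming Bessel's inequality. (The deficit equals ||v − Σ <v,e_j> e_j||^2, the squared distance from v to span{e_j}.)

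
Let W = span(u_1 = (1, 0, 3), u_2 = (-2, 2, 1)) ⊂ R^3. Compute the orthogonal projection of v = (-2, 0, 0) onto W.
proj_W(v) = (-106/89, 84/89, -24/89)

Set up U = [u_1 | ... | u_2] ∈ R^(3×2). The projector onto W = col(U) is P = U (U^T U)^(-1) U^T.
Compute U^T U =
  [10, 1]
  [1, 9],
and U^T v = (-2, 4).
Solve U^T U · c = U^T v for the coefficients: c = (-22/89, 42/89). The projection is proj_W(v) = U c.
Check: (v - proj_W(v)) · u_1 = 0  (should be 0).
Check: (v - proj_W(v)) · u_2 = 0  (should be 0).
Result: proj_W(v) = (-106/89, 84/89, -24/89).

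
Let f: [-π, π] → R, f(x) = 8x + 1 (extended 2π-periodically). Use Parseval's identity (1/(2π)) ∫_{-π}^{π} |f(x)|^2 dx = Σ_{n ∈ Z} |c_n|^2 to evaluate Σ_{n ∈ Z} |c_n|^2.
Σ |c_n|^2 = 64π^2/3 + 1

Expand and integrate term by term over [-π, π]:
  ∫ (8x)^2 dx = 64·(2π^3/3); ∫ 2·8·(1)·x dx = 0 (odd integrand); ∫ 1^2 dx = 1·2π.
So (1/(2π)) ∫_{-π}^{π} (8x + 1)^2 dx = 64π^2/3 + 1 = 64π^2/3 + 1.
Parseval ⇒ Σ |c_n|^2 = 64π^2/3 + 1.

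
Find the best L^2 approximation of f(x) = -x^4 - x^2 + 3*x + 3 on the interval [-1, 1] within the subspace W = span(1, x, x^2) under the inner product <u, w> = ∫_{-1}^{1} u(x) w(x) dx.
g(x) = -13*x^2/7 + 3*x + 108/35

The best approximation g ∈ W is the orthogonal projection of f onto W. Writing g = a_0 + a_1 x + a_2 x^2, the coefficients solve the normal equations G · a = b where
  G_{ij} = <φ_i, φ_j> and b_i = <f, φ_i>, with φ_0 = 1, φ_1 = x, φ_2 = x^2.
G =
  [2, 0, 2/3]
  [0, 2/3, 0]
  [2/3, 0, 2/5],
b = (74/15, 2, 46/35).
Solving gives a_0 = 108/35, a_1 = 3, a_2 = -13/7, so
  g(x) = -13*x^2/7 + 3*x + 108/35.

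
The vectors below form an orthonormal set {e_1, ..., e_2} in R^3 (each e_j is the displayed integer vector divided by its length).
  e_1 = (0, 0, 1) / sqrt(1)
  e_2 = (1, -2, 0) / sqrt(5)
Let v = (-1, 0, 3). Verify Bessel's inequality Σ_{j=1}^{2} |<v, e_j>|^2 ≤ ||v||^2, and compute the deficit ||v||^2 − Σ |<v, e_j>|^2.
Σ |<v, e_j>|^2 = 46/5; ||v||^2 = 10; deficit = 4/5

Write each e_j = u_j / sqrt(<u_j, u_j>) where u_j is the displayed integer vector. Then <v, e_j> = <v, u_j> / sqrt(<u_j, u_j>), so |<v, e_j>|^2 = <v, u_j>^2 / <u_j, u_j>.
Coefficients: <v, e_1> = 3/sqrt(1), <v, e_2> = -1/sqrt(5).
Square and sum: Σ |<v, e_j>|^2 = 46/5.
Compute ||v||^2 = v·v = 10.
Deficit = 10 − 46/5 = 4/5 ≥ 0, confirming Bessel's inequality. (The deficit equals ||v − Σ <v,e_j> e_j||^2, the squared distance from v to span{e_j}.)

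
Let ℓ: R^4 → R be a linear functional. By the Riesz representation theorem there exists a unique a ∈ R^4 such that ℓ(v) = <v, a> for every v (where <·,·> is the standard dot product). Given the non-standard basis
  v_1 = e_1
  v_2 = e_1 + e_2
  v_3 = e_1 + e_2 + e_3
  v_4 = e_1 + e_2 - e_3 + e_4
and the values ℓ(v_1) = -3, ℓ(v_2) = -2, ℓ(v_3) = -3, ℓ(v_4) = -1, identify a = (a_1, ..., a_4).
a = (-3, 1, -1, 0)

Write a = (a_1, ..., a_4) in the standard basis. For each basis vector v_i, ℓ(v_i) = <v_i, a> is a linear equation in the a_j's. Collect the n equations into a matrix system V a = ℓ, where row i of V is v_i (expressed in the standard basis). Since V is invertible (lower-triangular with 1s on the diagonal, up to permutation), solve by back-substitution:
  V =
[[1, 0, 0, 0],
 [1, 1, 0, 0],
 [1, 1, 1, 0],
 [1, 1, -1, 1]]
  V a = (-3, -2, -3, -1)
Solving gives a = (-3, 1, -1, 0).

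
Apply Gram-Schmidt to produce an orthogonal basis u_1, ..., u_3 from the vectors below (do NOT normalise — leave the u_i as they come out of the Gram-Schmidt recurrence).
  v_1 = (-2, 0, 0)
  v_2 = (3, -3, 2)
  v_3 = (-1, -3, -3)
Orthogonal basis:
  u_1 = (-2, 0, 0)
  u_2 = (0, -3, 2)
  u_3 = (0, -30/13, -45/13)

Apply the Gram-Schmidt recurrence
  u_1 = v_1
  u_i = v_i − Σ_{j<i} ((v_i · u_j) / (u_j · u_j)) · u_j.

Step by step this gives:
  u_1 = (-2, 0, 0)
  u_2 = (0, -3, 2)
  u_3 = (0, -30/13, -45/13)

Orthogonality check:
  u_2 · u_1 = 0 (should be 0)
  u_3 · u_1 = 0 (should be 0)
  u_3 · u_2 = 0 (should be 0)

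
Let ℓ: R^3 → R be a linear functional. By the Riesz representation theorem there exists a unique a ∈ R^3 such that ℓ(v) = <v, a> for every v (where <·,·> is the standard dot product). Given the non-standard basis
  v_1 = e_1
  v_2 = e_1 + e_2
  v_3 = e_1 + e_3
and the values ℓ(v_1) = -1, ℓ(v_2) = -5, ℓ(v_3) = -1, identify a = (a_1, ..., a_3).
a = (-1, -4, 0)

Write a = (a_1, ..., a_3) in the standard basis. For each basis vector v_i, ℓ(v_i) = <v_i, a> is a linear equation in the a_j's. Collect the n equations into a matrix system V a = ℓ, where row i of V is v_i (expressed in the standard basis). Since V is invertible (lower-triangular with 1s on the diagonal, up to permutation), solve by back-substitution:
  V =
[[1, 0, 0],
 [1, 1, 0],
 [1, 0, 1]]
  V a = (-1, -5, -1)
Solving gives a = (-1, -4, 0).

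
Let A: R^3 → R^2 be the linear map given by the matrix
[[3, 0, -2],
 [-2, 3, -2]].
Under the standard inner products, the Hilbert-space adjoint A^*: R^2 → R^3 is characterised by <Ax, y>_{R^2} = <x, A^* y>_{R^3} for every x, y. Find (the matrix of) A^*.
A^* = A^T =
[[3, -2],
 [0, 3],
 [-2, -2]]

For real matrices with standard dot products, the defining identity <Ax, y> = <x, A^* y> gives (Ax)^T y = x^T (A^*) y, i.e. x^T A^T y = x^T (A^*) y. Since this holds for all x, y, we must have A^* = A^T. Therefore
A^* =
[[3, -2],
 [0, 3],
 [-2, -2]].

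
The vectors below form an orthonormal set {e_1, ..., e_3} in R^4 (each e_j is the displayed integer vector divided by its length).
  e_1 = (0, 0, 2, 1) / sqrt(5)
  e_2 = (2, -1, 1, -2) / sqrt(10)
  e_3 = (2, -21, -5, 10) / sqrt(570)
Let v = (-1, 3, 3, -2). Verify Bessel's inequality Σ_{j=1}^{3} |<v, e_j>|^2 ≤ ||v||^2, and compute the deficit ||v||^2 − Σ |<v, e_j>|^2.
Σ |<v, e_j>|^2 = 6026/285; ||v||^2 = 23; deficit = 529/285

Write each e_j = u_j / sqrt(<u_j, u_j>) where u_j is the displayed integer vector. Then <v, e_j> = <v, u_j> / sqrt(<u_j, u_j>), so |<v, e_j>|^2 = <v, u_j>^2 / <u_j, u_j>.
Coefficients: <v, e_1> = 4/sqrt(5), <v, e_2> = 2/sqrt(10), <v, e_3> = -100/sqrt(570).
Square and sum: Σ |<v, e_j>|^2 = 6026/285.
Compute ||v||^2 = v·v = 23.
Deficit = 23 − 6026/285 = 529/285 ≥ 0, confirming Bessel's inequality. (The deficit equals ||v − Σ <v,e_j> e_j||^2, the squared distance from v to span{e_j}.)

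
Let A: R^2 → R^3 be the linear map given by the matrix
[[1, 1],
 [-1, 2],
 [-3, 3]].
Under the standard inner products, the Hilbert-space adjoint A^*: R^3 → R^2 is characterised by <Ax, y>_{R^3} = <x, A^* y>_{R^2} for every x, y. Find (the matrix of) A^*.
A^* = A^T =
[[1, -1, -3],
 [1, 2, 3]]

For real matrices with standard dot products, the defining identity <Ax, y> = <x, A^* y> gives (Ax)^T y = x^T (A^*) y, i.e. x^T A^T y = x^T (A^*) y. Since this holds for all x, y, we must have A^* = A^T. Therefore
A^* =
[[1, -1, -3],
 [1, 2, 3]].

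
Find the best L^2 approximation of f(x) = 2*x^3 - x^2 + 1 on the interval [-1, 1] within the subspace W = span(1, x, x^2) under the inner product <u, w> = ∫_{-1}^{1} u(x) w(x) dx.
g(x) = -x^2 + 6*x/5 + 1

The best approximation g ∈ W is the orthogonal projection of f onto W. Writing g = a_0 + a_1 x + a_2 x^2, the coefficients solve the normal equations G · a = b where
  G_{ij} = <φ_i, φ_j> and b_i = <f, φ_i>, with φ_0 = 1, φ_1 = x, φ_2 = x^2.
G =
  [2, 0, 2/3]
  [0, 2/3, 0]
  [2/3, 0, 2/5],
b = (4/3, 4/5, 4/15).
Solving gives a_0 = 1, a_1 = 6/5, a_2 = -1, so
  g(x) = -x^2 + 6*x/5 + 1.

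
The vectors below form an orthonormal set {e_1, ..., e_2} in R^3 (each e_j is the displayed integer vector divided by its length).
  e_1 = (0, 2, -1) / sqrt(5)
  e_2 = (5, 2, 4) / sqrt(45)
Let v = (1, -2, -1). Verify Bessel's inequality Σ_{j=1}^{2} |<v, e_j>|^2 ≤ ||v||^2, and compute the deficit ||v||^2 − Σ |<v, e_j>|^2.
Σ |<v, e_j>|^2 = 2; ||v||^2 = 6; deficit = 4

Write each e_j = u_j / sqrt(<u_j, u_j>) where u_j is the displayed integer vector. Then <v, e_j> = <v, u_j> / sqrt(<u_j, u_j>), so |<v, e_j>|^2 = <v, u_j>^2 / <u_j, u_j>.
Coefficients: <v, e_1> = -3/sqrt(5), <v, e_2> = -3/sqrt(45).
Square and sum: Σ |<v, e_j>|^2 = 2.
Compute ||v||^2 = v·v = 6.
Deficit = 6 − 2 = 4 ≥ 0, confirming Bessel's inequality. (The deficit equals ||v − Σ <v,e_j> e_j||^2, the squared distance from v to span{e_j}.)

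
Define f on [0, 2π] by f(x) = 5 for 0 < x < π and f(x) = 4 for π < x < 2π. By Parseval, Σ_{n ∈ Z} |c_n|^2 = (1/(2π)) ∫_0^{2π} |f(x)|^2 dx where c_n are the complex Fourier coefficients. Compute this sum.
Σ |c_n|^2 = 41/2

Parseval equates the L^2 energy of f (normalised by 1/(2π)) with the ℓ^2 sum of its Fourier coefficients: (1/(2π)) ∫_0^{2π} |f|^2 = Σ |c_n|^2.
Compute the left side: (1/(2π)) [∫_0^π 5^2 dx + ∫_π^{2π} 4^2 dx] = (1/(2π)) · (25π + 16π) = (25 + 16)/2 = 41/2.
So Σ_{n ∈ Z} |c_n|^2 = 41/2.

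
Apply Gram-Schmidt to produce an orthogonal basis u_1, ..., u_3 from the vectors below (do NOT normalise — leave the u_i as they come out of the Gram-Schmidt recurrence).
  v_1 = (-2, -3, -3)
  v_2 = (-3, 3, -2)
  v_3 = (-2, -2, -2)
Orthogonal basis:
  u_1 = (-2, -3, -3)
  u_2 = (-30/11, 75/22, -35/22)
  u_3 = (-6/19, -2/19, 6/19)

Apply the Gram-Schmidt recurrence
  u_1 = v_1
  u_i = v_i − Σ_{j<i} ((v_i · u_j) / (u_j · u_j)) · u_j.

Step by step this gives:
  u_1 = (-2, -3, -3)
  u_2 = (-30/11, 75/22, -35/22)
  u_3 = (-6/19, -2/19, 6/19)

Orthogonality check:
  u_2 · u_1 = 0 (should be 0)
  u_3 · u_1 = 0 (should be 0)
  u_3 · u_2 = 0 (should be 0)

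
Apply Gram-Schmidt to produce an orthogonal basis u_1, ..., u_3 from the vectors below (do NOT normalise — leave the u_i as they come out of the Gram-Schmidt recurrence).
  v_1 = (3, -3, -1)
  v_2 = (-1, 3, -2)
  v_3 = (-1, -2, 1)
Orthogonal basis:
  u_1 = (3, -3, -1)
  u_2 = (11/19, 27/19, -48/19)
  u_3 = (-153/166, -119/166, -51/83)

Apply the Gram-Schmidt recurrence
  u_1 = v_1
  u_i = v_i − Σ_{j<i} ((v_i · u_j) / (u_j · u_j)) · u_j.

Step by step this gives:
  u_1 = (3, -3, -1)
  u_2 = (11/19, 27/19, -48/19)
  u_3 = (-153/166, -119/166, -51/83)

Orthogonality check:
  u_2 · u_1 = 0 (should be 0)
  u_3 · u_1 = 0 (should be 0)
  u_3 · u_2 = 0 (should be 0)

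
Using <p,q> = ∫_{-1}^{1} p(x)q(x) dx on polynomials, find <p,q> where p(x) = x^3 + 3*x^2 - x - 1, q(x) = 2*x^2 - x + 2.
<p,q> = 4/3

Expand the product: p(x)·q(x) = 2*x^5 + 5*x^4 - 3*x^3 + 5*x^2 - x - 2.
∫_{-1}^{1} of each monomial x^k gives [2/(k+1) if k even, 0 if k odd]. Integrating term-by-term (or equivalently evaluating the antiderivative F(x) = x^6/3 + x^5 - 3*x^4/4 + 5*x^3/3 - x^2/2 - 2*x at the endpoints):
  F(1) − F(−1) = -1/4 − (-19/12) = 4/3.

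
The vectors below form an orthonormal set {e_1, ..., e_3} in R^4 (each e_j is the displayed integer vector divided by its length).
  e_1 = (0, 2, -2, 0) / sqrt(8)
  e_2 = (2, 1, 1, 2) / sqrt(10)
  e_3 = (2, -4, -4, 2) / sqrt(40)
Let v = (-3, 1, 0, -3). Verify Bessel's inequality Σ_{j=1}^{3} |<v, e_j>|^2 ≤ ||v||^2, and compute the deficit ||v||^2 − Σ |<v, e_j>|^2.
Σ |<v, e_j>|^2 = 19; ||v||^2 = 19; deficit = 0

Write each e_j = u_j / sqrt(<u_j, u_j>) where u_j is the displayed integer vector. Then <v, e_j> = <v, u_j> / sqrt(<u_j, u_j>), so |<v, e_j>|^2 = <v, u_j>^2 / <u_j, u_j>.
Coefficients: <v, e_1> = 2/sqrt(8), <v, e_2> = -11/sqrt(10), <v, e_3> = -16/sqrt(40).
Square and sum: Σ |<v, e_j>|^2 = 19.
Compute ||v||^2 = v·v = 19.
Deficit = 19 − 19 = 0 ≥ 0, confirming Bessel's inequality. (The deficit equals ||v − Σ <v,e_j> e_j||^2, the squared distance from v to span{e_j}.)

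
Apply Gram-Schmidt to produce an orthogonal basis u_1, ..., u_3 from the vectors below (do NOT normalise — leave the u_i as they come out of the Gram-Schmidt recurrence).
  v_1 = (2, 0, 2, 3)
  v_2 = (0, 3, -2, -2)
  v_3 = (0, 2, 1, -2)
Orthogonal basis:
  u_1 = (2, 0, 2, 3)
  u_2 = (20/17, 3, -14/17, -4/17)
  u_3 = (-8/63, 10/21, 17/9, -74/63)

Apply the Gram-Schmidt recurrence
  u_1 = v_1
  u_i = v_i − Σ_{j<i} ((v_i · u_j) / (u_j · u_j)) · u_j.

Step by step this gives:
  u_1 = (2, 0, 2, 3)
  u_2 = (20/17, 3, -14/17, -4/17)
  u_3 = (-8/63, 10/21, 17/9, -74/63)

Orthogonality check:
  u_2 · u_1 = 0 (should be 0)
  u_3 · u_1 = 0 (should be 0)
  u_3 · u_2 = 0 (should be 0)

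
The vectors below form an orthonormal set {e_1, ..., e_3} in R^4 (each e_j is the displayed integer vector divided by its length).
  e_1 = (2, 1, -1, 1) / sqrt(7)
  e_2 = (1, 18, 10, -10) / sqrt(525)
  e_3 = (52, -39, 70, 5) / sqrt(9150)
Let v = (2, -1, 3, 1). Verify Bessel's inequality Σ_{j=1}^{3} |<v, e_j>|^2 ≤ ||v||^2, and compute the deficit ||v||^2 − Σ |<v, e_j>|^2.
Σ |<v, e_j>|^2 = 865/61; ||v||^2 = 15; deficit = 50/61

Write each e_j = u_j / sqrt(<u_j, u_j>) where u_j is the displayed integer vector. Then <v, e_j> = <v, u_j> / sqrt(<u_j, u_j>), so |<v, e_j>|^2 = <v, u_j>^2 / <u_j, u_j>.
Coefficients: <v, e_1> = 1/sqrt(7), <v, e_2> = 4/sqrt(525), <v, e_3> = 358/sqrt(9150).
Square and sum: Σ |<v, e_j>|^2 = 865/61.
Compute ||v||^2 = v·v = 15.
Deficit = 15 − 865/61 = 50/61 ≥ 0, confirming Bessel's inequality. (The deficit equals ||v − Σ <v,e_j> e_j||^2, the squared distance from v to span{e_j}.)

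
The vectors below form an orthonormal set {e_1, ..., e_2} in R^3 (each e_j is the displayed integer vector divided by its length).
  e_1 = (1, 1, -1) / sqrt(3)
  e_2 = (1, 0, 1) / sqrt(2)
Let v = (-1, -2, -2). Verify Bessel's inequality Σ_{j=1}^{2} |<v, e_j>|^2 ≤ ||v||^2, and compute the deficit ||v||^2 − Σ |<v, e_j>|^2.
Σ |<v, e_j>|^2 = 29/6; ||v||^2 = 9; deficit = 25/6

Write each e_j = u_j / sqrt(<u_j, u_j>) where u_j is the displayed integer vector. Then <v, e_j> = <v, u_j> / sqrt(<u_j, u_j>), so |<v, e_j>|^2 = <v, u_j>^2 / <u_j, u_j>.
Coefficients: <v, e_1> = -1/sqrt(3), <v, e_2> = -3/sqrt(2).
Square and sum: Σ |<v, e_j>|^2 = 29/6.
Compute ||v||^2 = v·v = 9.
Deficit = 9 − 29/6 = 25/6 ≥ 0, confirming Bessel's inequality. (The deficit equals ||v − Σ <v,e_j> e_j||^2, the squared distance from v to span{e_j}.)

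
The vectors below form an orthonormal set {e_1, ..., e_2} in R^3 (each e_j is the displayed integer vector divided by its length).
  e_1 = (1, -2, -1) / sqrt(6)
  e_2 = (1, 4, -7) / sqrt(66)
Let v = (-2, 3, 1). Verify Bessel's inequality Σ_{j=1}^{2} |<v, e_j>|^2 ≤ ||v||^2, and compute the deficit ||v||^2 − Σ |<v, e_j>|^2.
Σ |<v, e_j>|^2 = 150/11; ||v||^2 = 14; deficit = 4/11

Write each e_j = u_j / sqrt(<u_j, u_j>) where u_j is the displayed integer vector. Then <v, e_j> = <v, u_j> / sqrt(<u_j, u_j>), so |<v, e_j>|^2 = <v, u_j>^2 / <u_j, u_j>.
Coefficients: <v, e_1> = -9/sqrt(6), <v, e_2> = 3/sqrt(66).
Square and sum: Σ |<v, e_j>|^2 = 150/11.
Compute ||v||^2 = v·v = 14.
Deficit = 14 − 150/11 = 4/11 ≥ 0, confirming Bessel's inequality. (The deficit equals ||v − Σ <v,e_j> e_j||^2, the squared distance from v to span{e_j}.)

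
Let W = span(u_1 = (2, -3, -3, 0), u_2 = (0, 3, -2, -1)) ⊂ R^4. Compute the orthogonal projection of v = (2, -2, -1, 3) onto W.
proj_W(v) = (14/13, -36/13, -11/13, 5/13)

Set up U = [u_1 | ... | u_2] ∈ R^(4×2). The projector onto W = col(U) is P = U (U^T U)^(-1) U^T.
Compute U^T U =
  [22, -3]
  [-3, 14],
and U^T v = (13, -7).
Solve U^T U · c = U^T v for the coefficients: c = (7/13, -5/13). The projection is proj_W(v) = U c.
Check: (v - proj_W(v)) · u_1 = 0  (should be 0).
Check: (v - proj_W(v)) · u_2 = 0  (should be 0).
Result: proj_W(v) = (14/13, -36/13, -11/13, 5/13).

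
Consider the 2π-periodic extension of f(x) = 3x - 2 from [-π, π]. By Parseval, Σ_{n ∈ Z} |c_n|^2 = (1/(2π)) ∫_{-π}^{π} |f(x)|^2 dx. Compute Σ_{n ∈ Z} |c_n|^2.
Σ |c_n|^2 = 3π^2 + 4

Expand and integrate term by term over [-π, π]:
  ∫ (3x)^2 dx = 9·(2π^3/3); ∫ 2·3·(-2)·x dx = 0 (odd integrand); ∫ (-2)^2 dx = 4·2π.
So (1/(2π)) ∫_{-π}^{π} (3x - 2)^2 dx = 9π^2/3 + 4 = 3π^2 + 4.
Parseval ⇒ Σ |c_n|^2 = 3π^2 + 4.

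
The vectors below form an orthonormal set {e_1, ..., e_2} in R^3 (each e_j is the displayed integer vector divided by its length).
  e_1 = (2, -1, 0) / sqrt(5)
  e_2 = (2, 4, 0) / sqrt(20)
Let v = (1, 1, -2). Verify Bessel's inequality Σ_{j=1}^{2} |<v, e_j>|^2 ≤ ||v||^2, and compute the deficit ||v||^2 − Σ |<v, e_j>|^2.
Σ |<v, e_j>|^2 = 2; ||v||^2 = 6; deficit = 4

Write each e_j = u_j / sqrt(<u_j, u_j>) where u_j is the displayed integer vector. Then <v, e_j> = <v, u_j> / sqrt(<u_j, u_j>), so |<v, e_j>|^2 = <v, u_j>^2 / <u_j, u_j>.
Coefficients: <v, e_1> = 1/sqrt(5), <v, e_2> = 6/sqrt(20).
Square and sum: Σ |<v, e_j>|^2 = 2.
Compute ||v||^2 = v·v = 6.
Deficit = 6 − 2 = 4 ≥ 0, confirming Bessel's inequality. (The deficit equals ||v − Σ <v,e_j> e_j||^2, the squared distance from v to span{e_j}.)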